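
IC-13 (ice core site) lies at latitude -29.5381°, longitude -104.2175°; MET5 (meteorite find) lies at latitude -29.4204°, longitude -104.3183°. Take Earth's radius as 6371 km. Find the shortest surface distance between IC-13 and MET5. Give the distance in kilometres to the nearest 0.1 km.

16.3 km

Δφ = 0.1177°,  Δλ = -0.1008°
a = sin²(Δφ/2) + cos φ₁ cos φ₂ sin²(Δλ/2) = 0.000002
c = 2·arcsin(√a) = 0.002562 rad = 0.1468°
d = R·c = 6371 × 0.002562 = 16.3 km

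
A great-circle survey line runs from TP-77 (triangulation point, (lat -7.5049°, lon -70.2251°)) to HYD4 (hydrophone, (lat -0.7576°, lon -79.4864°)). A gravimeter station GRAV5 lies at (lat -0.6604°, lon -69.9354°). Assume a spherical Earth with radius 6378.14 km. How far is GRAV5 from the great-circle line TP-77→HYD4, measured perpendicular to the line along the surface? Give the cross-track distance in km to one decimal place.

δ₁₃ = central angle TP-77→GRAV5 = 0.119565 rad  (haversine)
θ₁₃ = bearing TP-77→GRAV5 = 2.429°,  θ₁₂ = bearing TP-77→HYD4 = 305.736°
dₓₜ = R·arcsin(sin δ₁₃ · sin(θ₁₃ − θ₁₂)) = 6378.14·arcsin(0.11928·sin(-303.307°)) = 636.882 km
|dₓₜ| = 636.882 km

636.9 km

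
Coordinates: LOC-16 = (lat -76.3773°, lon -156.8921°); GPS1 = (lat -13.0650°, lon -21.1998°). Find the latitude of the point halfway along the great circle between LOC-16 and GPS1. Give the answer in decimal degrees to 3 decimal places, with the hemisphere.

55.536°S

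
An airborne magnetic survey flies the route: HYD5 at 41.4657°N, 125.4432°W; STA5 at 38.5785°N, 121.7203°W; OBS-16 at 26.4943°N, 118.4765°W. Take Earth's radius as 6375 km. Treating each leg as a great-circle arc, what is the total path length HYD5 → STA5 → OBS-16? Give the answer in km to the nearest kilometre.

1830 km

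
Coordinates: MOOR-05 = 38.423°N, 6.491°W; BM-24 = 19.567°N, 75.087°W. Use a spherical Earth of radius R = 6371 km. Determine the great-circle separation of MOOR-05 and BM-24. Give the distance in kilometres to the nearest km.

6836 km

Δφ = -18.8560°,  Δλ = -68.5960°
a = sin²(Δφ/2) + cos φ₁ cos φ₂ sin²(Δλ/2) = 0.261233
c = 2·arcsin(√a) = 1.072951 rad = 61.4756°
d = R·c = 6371 × 1.072951 = 6835.8 km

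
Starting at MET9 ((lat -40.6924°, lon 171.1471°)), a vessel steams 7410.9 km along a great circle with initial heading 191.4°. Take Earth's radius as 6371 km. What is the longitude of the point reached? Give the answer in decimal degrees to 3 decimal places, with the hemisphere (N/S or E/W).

δ = d/R = 7410.9/6371 = 1.163224 rad
φ₂ = arcsin(sin φ₁ cos δ + cos φ₁ sin δ cos θ)
   = arcsin(-0.65200·0.39638 + 0.75822·0.91809·-0.98027) = -70.18944°
λ₂ = λ₁ + atan2(sin θ sin δ cos φ₁, cos δ − sin φ₁ sin φ₂) = 23.52080°

23.521°E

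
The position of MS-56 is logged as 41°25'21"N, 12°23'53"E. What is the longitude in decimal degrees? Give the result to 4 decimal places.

12° + 23′/60 + 53″/3600 = 12 + 0.38333 + 0.01472 = 12.3981°

12.3981°E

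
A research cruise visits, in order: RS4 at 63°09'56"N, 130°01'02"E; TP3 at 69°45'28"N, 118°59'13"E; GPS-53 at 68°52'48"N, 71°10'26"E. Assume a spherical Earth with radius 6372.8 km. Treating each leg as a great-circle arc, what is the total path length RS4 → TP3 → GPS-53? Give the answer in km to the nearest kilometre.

RS4: φ = +63.16556°, λ = +130.01722°
TP3: φ = +69.75778°, λ = +118.98694°
GPS-53: φ = +68.88000°, λ = +71.17389°
RS4→TP3: c = 0.137928 rad, d = 878.99 km
TP3→GPS-53: c = 0.287571 rad, d = 1832.63 km
Total = 878.99 + 1832.63 = 2711.62 km

2712 km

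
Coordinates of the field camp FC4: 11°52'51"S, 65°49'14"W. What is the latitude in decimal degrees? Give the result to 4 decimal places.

11° + 52′/60 + 51″/3600 = 11 + 0.86667 + 0.01417 = 11.8808°

11.8808°S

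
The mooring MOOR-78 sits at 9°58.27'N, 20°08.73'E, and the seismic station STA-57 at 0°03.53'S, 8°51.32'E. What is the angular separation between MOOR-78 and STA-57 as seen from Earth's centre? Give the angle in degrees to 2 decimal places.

MOOR-78: φ = +9.97117°, λ = +20.14550°
STA-57: φ = -0.05883°, λ = +8.85533°
Δφ = -10.0300°,  Δλ = -11.2902°
a = sin²(Δφ/2) + cos φ₁ cos φ₂ sin²(Δλ/2) = 0.017171
c = 2·arcsin(√a) = 0.262835 rad = 15.0593°

15.06°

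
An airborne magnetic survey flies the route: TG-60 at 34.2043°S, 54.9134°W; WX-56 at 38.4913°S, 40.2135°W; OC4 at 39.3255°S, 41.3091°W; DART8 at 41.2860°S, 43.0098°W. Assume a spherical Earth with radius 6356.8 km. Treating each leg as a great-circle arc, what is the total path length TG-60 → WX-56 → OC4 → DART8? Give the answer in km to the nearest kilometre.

TG-60→WX-56: c = 0.219465 rad, d = 1395.10 km
WX-56→OC4: c = 0.020818 rad, d = 132.33 km
OC4→DART8: c = 0.041025 rad, d = 260.79 km
Total = 1395.10 + 132.33 + 260.79 = 1788.22 km

1788 km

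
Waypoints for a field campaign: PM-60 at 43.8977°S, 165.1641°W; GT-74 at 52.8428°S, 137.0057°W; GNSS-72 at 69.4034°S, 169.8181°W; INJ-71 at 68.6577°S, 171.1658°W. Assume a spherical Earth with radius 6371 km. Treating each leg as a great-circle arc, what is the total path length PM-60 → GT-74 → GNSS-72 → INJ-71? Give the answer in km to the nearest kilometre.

PM-60→GT-74: c = 0.358779 rad, d = 2285.78 km
GT-74→GNSS-72: c = 0.390766 rad, d = 2489.57 km
GNSS-72→INJ-71: c = 0.015499 rad, d = 98.74 km
Total = 2285.78 + 2489.57 + 98.74 = 4874.10 km

4874 km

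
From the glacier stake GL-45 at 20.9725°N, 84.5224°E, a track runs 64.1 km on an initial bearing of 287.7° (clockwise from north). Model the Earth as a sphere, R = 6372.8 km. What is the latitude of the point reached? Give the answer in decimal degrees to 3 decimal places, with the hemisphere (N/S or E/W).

δ = d/R = 64.1/6372.8 = 0.010058 rad
φ₂ = arcsin(sin φ₁ cos δ + cos φ₁ sin δ cos θ)
   = arcsin(0.35792·0.99995 + 0.93375·0.01006·0.30403) = 21.14670°
λ₂ = λ₁ + atan2(sin θ sin δ cos φ₁, cos δ − sin φ₁ sin φ₂) = 83.93374°

21.147°N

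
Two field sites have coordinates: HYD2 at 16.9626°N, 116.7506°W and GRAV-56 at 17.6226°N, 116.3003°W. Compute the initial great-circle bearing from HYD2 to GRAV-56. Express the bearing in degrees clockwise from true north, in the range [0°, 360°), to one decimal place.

33.0°

Δλ = 0.4503°
y = sin Δλ · cos φ₂ = 0.007490
x = cos φ₁ sin φ₂ − sin φ₁ cos φ₂ cos Δλ = 0.011528
θ = atan2(y, x) = 33.0149° → 33.0149° (mod 360°)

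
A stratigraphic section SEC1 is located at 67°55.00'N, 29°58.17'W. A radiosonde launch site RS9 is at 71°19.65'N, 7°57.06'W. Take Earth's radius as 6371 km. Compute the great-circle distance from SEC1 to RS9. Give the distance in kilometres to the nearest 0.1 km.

926.3 km

SEC1: φ = +67.91667°, λ = -29.96950°
RS9: φ = +71.32750°, λ = -7.95100°
Δφ = 3.4108°,  Δλ = 22.0185°
a = sin²(Δφ/2) + cos φ₁ cos φ₂ sin²(Δλ/2) = 0.005275
c = 2·arcsin(√a) = 0.145390 rad = 8.3302°
d = R·c = 6371 × 0.145390 = 926.3 km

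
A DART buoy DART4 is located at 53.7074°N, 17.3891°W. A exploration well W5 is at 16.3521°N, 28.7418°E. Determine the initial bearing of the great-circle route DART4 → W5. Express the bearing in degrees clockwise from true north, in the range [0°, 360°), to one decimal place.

Δλ = 46.1309°
y = sin Δλ · cos φ₂ = 0.691763
x = cos φ₁ sin φ₂ − sin φ₁ cos φ₂ cos Δλ = -0.369332
θ = atan2(y, x) = 118.0977° → 118.0977° (mod 360°)

118.1°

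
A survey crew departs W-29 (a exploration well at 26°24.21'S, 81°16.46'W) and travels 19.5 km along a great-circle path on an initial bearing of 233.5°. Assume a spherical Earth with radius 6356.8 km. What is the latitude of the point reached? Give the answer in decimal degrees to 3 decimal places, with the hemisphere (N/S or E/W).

26.508°S

W-29: φ = -26.40350°, λ = -81.27433°
δ = d/R = 19.5/6356.8 = 0.003068 rad
φ₂ = arcsin(sin φ₁ cos δ + cos φ₁ sin δ cos θ)
   = arcsin(-0.44469·1.00000 + 0.89568·0.00307·-0.59482) = -26.50796°
λ₂ = λ₁ + atan2(sin θ sin δ cos φ₁, cos δ − sin φ₁ sin φ₂) = -81.43222°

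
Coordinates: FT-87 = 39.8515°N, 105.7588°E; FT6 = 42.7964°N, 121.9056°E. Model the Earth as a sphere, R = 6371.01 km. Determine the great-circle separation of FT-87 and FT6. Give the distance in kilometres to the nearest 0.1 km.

1385.2 km

Δφ = 2.9449°,  Δλ = 16.1468°
a = sin²(Δφ/2) + cos φ₁ cos φ₂ sin²(Δλ/2) = 0.011771
c = 2·arcsin(√a) = 0.217418 rad = 12.4571°
d = R·c = 6371.01 × 0.217418 = 1385.2 km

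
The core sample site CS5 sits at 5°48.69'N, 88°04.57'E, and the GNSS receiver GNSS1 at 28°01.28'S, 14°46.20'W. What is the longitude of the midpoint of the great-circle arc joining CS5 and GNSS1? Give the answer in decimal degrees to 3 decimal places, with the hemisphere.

40.933°E

CS5: φ = +5.81150°, λ = +88.07617°
GNSS1: φ = -28.02133°, λ = -14.77000°
Bx = cos φ₂ cos Δλ = -0.196271,  By = cos φ₂ sin Δλ = -0.860677
φₘ = atan2(sin φ₁ + sin φ₂, √((cos φ₁ + Bx)² + By²)) = -17.42682°
λₘ = λ₁ + atan2(By, cos φ₁ + Bx) = 40.93324°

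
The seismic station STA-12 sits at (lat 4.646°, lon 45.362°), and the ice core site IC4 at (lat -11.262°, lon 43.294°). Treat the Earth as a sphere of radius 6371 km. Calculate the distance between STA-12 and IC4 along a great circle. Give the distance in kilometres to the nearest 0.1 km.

Δφ = -15.9080°,  Δλ = -2.0680°
a = sin²(Δφ/2) + cos φ₁ cos φ₂ sin²(Δλ/2) = 0.019467
c = 2·arcsin(√a) = 0.279960 rad = 16.0405°
d = R·c = 6371 × 0.279960 = 1783.6 km

1783.6 km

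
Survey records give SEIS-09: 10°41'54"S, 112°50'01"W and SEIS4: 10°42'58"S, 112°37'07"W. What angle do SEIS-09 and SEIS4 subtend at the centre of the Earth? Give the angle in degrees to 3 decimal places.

0.212°

SEIS-09: φ = -10.69833°, λ = -112.83361°
SEIS4: φ = -10.71611°, λ = -112.61861°
Δφ = -0.0178°,  Δλ = 0.2150°
a = sin²(Δφ/2) + cos φ₁ cos φ₂ sin²(Δλ/2) = 0.000003
c = 2·arcsin(√a) = 0.003700 rad = 0.2120°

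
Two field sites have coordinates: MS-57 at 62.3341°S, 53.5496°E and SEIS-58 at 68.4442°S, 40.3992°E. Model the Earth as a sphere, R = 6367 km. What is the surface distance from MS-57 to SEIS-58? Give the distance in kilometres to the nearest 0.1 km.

908.1 km

Δφ = -6.1101°,  Δλ = -13.1504°
a = sin²(Δφ/2) + cos φ₁ cos φ₂ sin²(Δλ/2) = 0.005077
c = 2·arcsin(√a) = 0.142630 rad = 8.1721°
d = R·c = 6367 × 0.142630 = 908.1 km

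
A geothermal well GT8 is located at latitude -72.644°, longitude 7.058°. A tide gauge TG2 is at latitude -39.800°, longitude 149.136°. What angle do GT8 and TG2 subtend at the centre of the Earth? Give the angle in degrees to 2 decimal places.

64.52°

Δφ = 32.8440°,  Δλ = 142.0780°
a = sin²(Δφ/2) + cos φ₁ cos φ₂ sin²(Δλ/2) = 0.284913
c = 2·arcsin(√a) = 1.126112 rad = 64.5215°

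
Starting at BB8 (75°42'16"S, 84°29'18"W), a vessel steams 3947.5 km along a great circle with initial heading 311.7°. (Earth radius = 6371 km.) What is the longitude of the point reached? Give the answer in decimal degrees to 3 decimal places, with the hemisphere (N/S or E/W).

BB8: φ = -75.70444°, λ = -84.48833°
δ = d/R = 3947.5/6371 = 0.619604 rad
φ₂ = arcsin(sin φ₁ cos δ + cos φ₁ sin δ cos θ)
   = arcsin(-0.96903·0.81411 + 0.24692·0.58071·0.66523) = -43.90865°
λ₂ = λ₁ + atan2(sin θ sin δ cos φ₁, cos δ − sin φ₁ sin φ₂) = -121.48905°

121.489°W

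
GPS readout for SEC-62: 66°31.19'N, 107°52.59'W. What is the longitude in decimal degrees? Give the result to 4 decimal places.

107.8765°W

107° + 52.59′/60 = 107 + 0.87650 = 107.8765°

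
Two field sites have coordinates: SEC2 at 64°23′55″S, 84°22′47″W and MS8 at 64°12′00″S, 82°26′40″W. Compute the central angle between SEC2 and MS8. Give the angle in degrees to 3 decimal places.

0.862°

SEC2: φ = -64.39861°, λ = -84.37972°
MS8: φ = -64.20000°, λ = -82.44444°
Δφ = 0.1986°,  Δλ = 1.9353°
a = sin²(Δφ/2) + cos φ₁ cos φ₂ sin²(Δλ/2) = 0.000057
c = 2·arcsin(√a) = 0.015052 rad = 0.8624°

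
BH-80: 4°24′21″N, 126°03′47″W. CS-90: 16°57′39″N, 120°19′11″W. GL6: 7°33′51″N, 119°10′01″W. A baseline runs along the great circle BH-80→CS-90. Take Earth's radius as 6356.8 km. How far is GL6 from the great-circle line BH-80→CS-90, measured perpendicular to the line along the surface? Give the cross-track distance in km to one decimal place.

551.0 km

BH-80: φ = +4.40583°, λ = -126.06306°
CS-90: φ = +16.96083°, λ = -120.31972°
GL6: φ = +7.56417°, λ = -119.16694°
δ₁₃ = central angle BH-80→GL6 = 0.131771 rad  (haversine)
θ₁₃ = bearing BH-80→GL6 = 64.943°,  θ₁₂ = bearing BH-80→CS-90 = 23.730°
dₓₜ = R·arcsin(sin δ₁₃ · sin(θ₁₃ − θ₁₂)) = 6356.8·arcsin(0.13139·sin(41.213°)) = 550.984 km
|dₓₜ| = 550.984 km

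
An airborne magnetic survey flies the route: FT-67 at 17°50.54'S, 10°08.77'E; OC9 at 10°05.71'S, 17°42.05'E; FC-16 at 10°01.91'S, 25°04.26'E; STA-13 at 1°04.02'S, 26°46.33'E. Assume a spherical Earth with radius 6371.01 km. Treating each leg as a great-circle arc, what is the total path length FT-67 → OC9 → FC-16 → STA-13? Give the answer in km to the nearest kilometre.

3007 km

FT-67: φ = -17.84233°, λ = +10.14617°
OC9: φ = -10.09517°, λ = +17.70083°
FC-16: φ = -10.03183°, λ = +25.07100°
STA-13: φ = -1.06700°, λ = +26.77217°
FT-67→OC9: c = 0.186076 rad, d = 1185.49 km
OC9→FC-16: c = 0.126657 rad, d = 806.93 km
FC-16→STA-13: c = 0.159226 rad, d = 1014.43 km
Total = 1185.49 + 806.93 + 1014.43 = 3006.85 km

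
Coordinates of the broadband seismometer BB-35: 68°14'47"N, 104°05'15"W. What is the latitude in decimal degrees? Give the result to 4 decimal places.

68.2464°N

68° + 14′/60 + 47″/3600 = 68 + 0.23333 + 0.01306 = 68.2464°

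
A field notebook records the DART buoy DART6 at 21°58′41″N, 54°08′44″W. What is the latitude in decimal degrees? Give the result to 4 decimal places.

21.9781°N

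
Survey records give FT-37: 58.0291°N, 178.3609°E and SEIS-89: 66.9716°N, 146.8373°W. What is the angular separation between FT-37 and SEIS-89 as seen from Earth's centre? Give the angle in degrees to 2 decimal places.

Δφ = 8.9425°,  Δλ = 34.8018°
a = sin²(Δφ/2) + cos φ₁ cos φ₂ sin²(Δλ/2) = 0.024602
c = 2·arcsin(√a) = 0.315002 rad = 18.0483°

18.05°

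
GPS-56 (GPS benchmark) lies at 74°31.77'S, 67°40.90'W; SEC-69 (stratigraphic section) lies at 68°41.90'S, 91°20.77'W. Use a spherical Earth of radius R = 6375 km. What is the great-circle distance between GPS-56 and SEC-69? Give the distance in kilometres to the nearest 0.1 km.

GPS-56: φ = -74.52950°, λ = -67.68167°
SEC-69: φ = -68.69833°, λ = -91.34617°
Δφ = 5.8312°,  Δλ = -23.6645°
a = sin²(Δφ/2) + cos φ₁ cos φ₂ sin²(Δλ/2) = 0.006661
c = 2·arcsin(√a) = 0.163416 rad = 9.3631°
d = R·c = 6375 × 0.163416 = 1041.8 km

1041.8 km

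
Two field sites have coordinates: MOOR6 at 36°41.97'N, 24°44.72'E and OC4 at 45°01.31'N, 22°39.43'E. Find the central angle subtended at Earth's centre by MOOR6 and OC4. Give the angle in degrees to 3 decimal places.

MOOR6: φ = +36.69950°, λ = +24.74533°
OC4: φ = +45.02183°, λ = +22.65717°
Δφ = 8.3223°,  Δλ = -2.0882°
a = sin²(Δφ/2) + cos φ₁ cos φ₂ sin²(Δλ/2) = 0.005453
c = 2·arcsin(√a) = 0.147830 rad = 8.4700°

8.470°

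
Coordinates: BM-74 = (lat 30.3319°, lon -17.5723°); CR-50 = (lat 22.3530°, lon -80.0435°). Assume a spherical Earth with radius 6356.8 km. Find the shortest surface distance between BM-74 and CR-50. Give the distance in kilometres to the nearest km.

6199 km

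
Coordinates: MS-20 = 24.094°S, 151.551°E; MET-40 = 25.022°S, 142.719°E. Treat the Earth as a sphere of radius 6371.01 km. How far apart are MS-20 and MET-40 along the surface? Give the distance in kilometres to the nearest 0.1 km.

899.0 km

Δφ = -0.9280°,  Δλ = -8.8320°
a = sin²(Δφ/2) + cos φ₁ cos φ₂ sin²(Δλ/2) = 0.004970
c = 2·arcsin(√a) = 0.141110 rad = 8.0850°
d = R·c = 6371.01 × 0.141110 = 899.0 km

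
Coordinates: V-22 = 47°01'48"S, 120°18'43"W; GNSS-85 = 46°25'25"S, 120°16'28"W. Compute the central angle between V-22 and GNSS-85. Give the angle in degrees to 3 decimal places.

V-22: φ = -47.03000°, λ = -120.31194°
GNSS-85: φ = -46.42361°, λ = -120.27444°
Δφ = 0.6064°,  Δλ = 0.0375°
a = sin²(Δφ/2) + cos φ₁ cos φ₂ sin²(Δλ/2) = 0.000028
c = 2·arcsin(√a) = 0.010593 rad = 0.6069°

0.607°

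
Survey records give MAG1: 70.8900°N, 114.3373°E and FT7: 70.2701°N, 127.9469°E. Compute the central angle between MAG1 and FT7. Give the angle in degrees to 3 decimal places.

Δφ = -0.6199°,  Δλ = 13.6096°
a = sin²(Δφ/2) + cos φ₁ cos φ₂ sin²(Δλ/2) = 0.001581
c = 2·arcsin(√a) = 0.079541 rad = 4.5574°

4.557°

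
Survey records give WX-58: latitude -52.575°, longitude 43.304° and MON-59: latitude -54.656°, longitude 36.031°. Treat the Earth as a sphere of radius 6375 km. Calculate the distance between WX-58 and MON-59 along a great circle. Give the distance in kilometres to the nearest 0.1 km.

532.6 km

Δφ = -2.0810°,  Δλ = -7.2730°
a = sin²(Δφ/2) + cos φ₁ cos φ₂ sin²(Δλ/2) = 0.001744
c = 2·arcsin(√a) = 0.083548 rad = 4.7869°
d = R·c = 6375 × 0.083548 = 532.6 km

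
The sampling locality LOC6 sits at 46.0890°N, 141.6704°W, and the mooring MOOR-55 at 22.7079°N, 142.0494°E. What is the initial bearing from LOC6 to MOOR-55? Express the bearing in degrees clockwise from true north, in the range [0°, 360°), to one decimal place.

277.0°

Δλ = -76.2802°
y = sin Δλ · cos φ₂ = -0.896164
x = cos φ₁ sin φ₂ − sin φ₁ cos φ₂ cos Δλ = 0.110110
θ = atan2(y, x) = -82.9953° → 277.0047° (mod 360°)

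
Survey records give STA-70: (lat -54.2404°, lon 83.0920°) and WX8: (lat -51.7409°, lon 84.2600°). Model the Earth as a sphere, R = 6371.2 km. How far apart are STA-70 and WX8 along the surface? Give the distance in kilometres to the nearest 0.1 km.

288.7 km

Δφ = 2.4995°,  Δλ = 1.1680°
a = sin²(Δφ/2) + cos φ₁ cos φ₂ sin²(Δλ/2) = 0.000513
c = 2·arcsin(√a) = 0.045316 rad = 2.5964°
d = R·c = 6371.2 × 0.045316 = 288.7 km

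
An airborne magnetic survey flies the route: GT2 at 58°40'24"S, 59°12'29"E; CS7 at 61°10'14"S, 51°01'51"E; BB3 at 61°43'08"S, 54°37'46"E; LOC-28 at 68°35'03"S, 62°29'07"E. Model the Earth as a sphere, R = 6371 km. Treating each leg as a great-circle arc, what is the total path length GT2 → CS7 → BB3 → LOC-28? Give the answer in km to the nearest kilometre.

GT2: φ = -58.67333°, λ = +59.20806°
CS7: φ = -61.17056°, λ = +51.03083°
BB3: φ = -61.71889°, λ = +54.62944°
LOC-28: φ = -68.58417°, λ = +62.48528°
GT2→CS7: c = 0.083674 rad, d = 533.09 km
CS7→BB3: c = 0.031506 rad, d = 200.73 km
BB3→LOC-28: c = 0.132714 rad, d = 845.52 km
Total = 533.09 + 200.73 + 845.52 = 1579.33 km

1579 km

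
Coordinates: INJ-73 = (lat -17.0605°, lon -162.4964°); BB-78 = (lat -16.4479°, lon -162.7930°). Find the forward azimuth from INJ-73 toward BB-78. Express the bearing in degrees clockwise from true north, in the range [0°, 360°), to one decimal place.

Δλ = -0.2966°
y = sin Δλ · cos φ₂ = -0.004965
x = cos φ₁ sin φ₂ − sin φ₁ cos φ₂ cos Δλ = 0.010688
θ = atan2(y, x) = -24.9160° → 335.0840° (mod 360°)

335.1°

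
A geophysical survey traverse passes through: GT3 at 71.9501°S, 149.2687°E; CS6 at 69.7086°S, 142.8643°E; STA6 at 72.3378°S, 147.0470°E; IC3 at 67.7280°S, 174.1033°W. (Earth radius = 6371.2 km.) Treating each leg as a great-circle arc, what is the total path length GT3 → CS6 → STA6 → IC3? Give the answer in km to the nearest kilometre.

GT3→CS6: c = 0.053592 rad, d = 341.45 km
CS6→STA6: c = 0.051638 rad, d = 328.99 km
STA6→IC3: c = 0.240040 rad, d = 1529.35 km
Total = 341.45 + 328.99 + 1529.35 = 2199.79 km

2200 km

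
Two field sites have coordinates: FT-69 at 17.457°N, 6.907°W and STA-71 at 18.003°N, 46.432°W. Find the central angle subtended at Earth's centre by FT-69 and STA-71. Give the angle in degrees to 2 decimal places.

37.58°

Δφ = 0.5460°,  Δλ = -39.5250°
a = sin²(Δφ/2) + cos φ₁ cos φ₂ sin²(Δλ/2) = 0.103744
c = 2·arcsin(√a) = 0.655879 rad = 37.5791°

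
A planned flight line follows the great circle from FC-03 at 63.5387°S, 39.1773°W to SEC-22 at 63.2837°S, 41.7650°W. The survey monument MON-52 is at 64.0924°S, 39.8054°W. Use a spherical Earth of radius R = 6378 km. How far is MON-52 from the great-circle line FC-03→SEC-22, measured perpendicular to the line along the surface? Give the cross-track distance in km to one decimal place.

66.6 km

δ₁₃ = central angle FC-03→MON-52 = 0.010807 rad  (haversine)
θ₁₃ = bearing FC-03→MON-52 = 206.309°,  θ₁₂ = bearing FC-03→SEC-22 = 281.257°
dₓₜ = R·arcsin(sin δ₁₃ · sin(θ₁₃ − θ₁₂)) = 6378·arcsin(0.01081·sin(-74.948°)) = -66.561 km
|dₓₜ| = 66.561 km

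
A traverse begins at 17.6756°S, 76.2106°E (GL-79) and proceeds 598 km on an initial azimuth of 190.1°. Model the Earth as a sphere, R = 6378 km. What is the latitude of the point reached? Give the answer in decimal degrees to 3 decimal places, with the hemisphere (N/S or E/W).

δ = d/R = 598/6378 = 0.093760 rad
φ₂ = arcsin(sin φ₁ cos δ + cos φ₁ sin δ cos θ)
   = arcsin(-0.30363·0.99561 + 0.95279·0.09362·-0.98450) = -22.96159°
λ₂ = λ₁ + atan2(sin θ sin δ cos φ₁, cos δ − sin φ₁ sin φ₂) = 75.18890°

22.962°S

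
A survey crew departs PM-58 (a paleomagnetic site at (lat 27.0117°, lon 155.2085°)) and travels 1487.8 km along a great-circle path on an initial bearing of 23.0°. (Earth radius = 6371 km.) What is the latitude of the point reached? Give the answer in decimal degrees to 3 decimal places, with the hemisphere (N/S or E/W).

39.170°N

δ = d/R = 1487.8/6371 = 0.233527 rad
φ₂ = arcsin(sin φ₁ cos δ + cos φ₁ sin δ cos θ)
   = arcsin(0.45417·0.97286 + 0.89091·0.23141·0.92050) = 39.16987°
λ₂ = λ₁ + atan2(sin θ sin δ cos φ₁, cos δ − sin φ₁ sin φ₂) = 161.90605°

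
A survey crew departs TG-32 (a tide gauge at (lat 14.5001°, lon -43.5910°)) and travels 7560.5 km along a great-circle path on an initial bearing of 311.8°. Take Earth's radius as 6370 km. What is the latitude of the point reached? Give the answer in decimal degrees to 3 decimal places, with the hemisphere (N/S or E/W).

43.797°N

δ = d/R = 7560.5/6370 = 1.186892 rad
φ₂ = arcsin(sin φ₁ cos δ + cos φ₁ sin δ cos θ)
   = arcsin(0.25038·0.37454 + 0.96815·0.92721·0.66653) = 43.79724°
λ₂ = λ₁ + atan2(sin θ sin δ cos φ₁, cos δ − sin φ₁ sin φ₂) = -116.85297°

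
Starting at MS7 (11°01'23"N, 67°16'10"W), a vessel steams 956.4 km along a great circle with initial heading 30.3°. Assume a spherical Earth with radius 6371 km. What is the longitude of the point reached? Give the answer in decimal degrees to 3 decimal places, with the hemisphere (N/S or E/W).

62.708°W

MS7: φ = +11.02306°, λ = -67.26944°
δ = d/R = 956.4/6371 = 0.150118 rad
φ₂ = arcsin(sin φ₁ cos δ + cos φ₁ sin δ cos θ)
   = arcsin(0.19120·0.98875 + 0.98155·0.14955·0.86340) = 18.40887°
λ₂ = λ₁ + atan2(sin θ sin δ cos φ₁, cos δ − sin φ₁ sin φ₂) = -62.70825°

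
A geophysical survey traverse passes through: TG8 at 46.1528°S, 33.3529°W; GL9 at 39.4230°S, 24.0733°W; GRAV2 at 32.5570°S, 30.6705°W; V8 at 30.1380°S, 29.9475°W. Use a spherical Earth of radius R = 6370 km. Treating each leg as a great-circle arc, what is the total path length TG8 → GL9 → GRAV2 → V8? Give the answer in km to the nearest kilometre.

2307 km

TG8→GL9: c = 0.166886 rad, d = 1063.07 km
GL9→GRAV2: c = 0.151689 rad, d = 966.26 km
GRAV2→V8: c = 0.043573 rad, d = 277.56 km
Total = 1063.07 + 966.26 + 277.56 = 2306.89 km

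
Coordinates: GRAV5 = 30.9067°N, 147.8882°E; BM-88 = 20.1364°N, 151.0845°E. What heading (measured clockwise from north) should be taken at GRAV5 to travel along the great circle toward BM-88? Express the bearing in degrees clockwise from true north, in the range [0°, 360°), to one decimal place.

Δλ = 3.1963°
y = sin Δλ · cos φ₂ = 0.052349
x = cos φ₁ sin φ₂ − sin φ₁ cos φ₂ cos Δλ = -0.186122
θ = atan2(y, x) = 164.2908° → 164.2908° (mod 360°)

164.3°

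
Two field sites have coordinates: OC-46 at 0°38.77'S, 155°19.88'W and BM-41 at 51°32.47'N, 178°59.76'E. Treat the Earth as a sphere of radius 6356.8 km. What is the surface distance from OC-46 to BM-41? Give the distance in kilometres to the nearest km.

OC-46: φ = -0.64617°, λ = -155.33133°
BM-41: φ = +51.54117°, λ = +178.99600°
Δφ = 52.1873°,  Δλ = -25.6727°
a = sin²(Δφ/2) + cos φ₁ cos φ₂ sin²(Δλ/2) = 0.224156
c = 2·arcsin(√a) = 0.986409 rad = 56.5170°
d = R·c = 6356.8 × 0.986409 = 6270.4 km

6270 km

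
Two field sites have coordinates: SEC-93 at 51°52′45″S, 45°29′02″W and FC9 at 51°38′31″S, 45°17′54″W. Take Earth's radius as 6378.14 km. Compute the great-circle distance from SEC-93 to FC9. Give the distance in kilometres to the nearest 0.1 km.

SEC-93: φ = -51.87917°, λ = -45.48389°
FC9: φ = -51.64194°, λ = -45.29833°
Δφ = 0.2372°,  Δλ = 0.1856°
a = sin²(Δφ/2) + cos φ₁ cos φ₂ sin²(Δλ/2) = 0.000005
c = 2·arcsin(√a) = 0.004600 rad = 0.2636°
d = R·c = 6378.14 × 0.004600 = 29.3 km

29.3 km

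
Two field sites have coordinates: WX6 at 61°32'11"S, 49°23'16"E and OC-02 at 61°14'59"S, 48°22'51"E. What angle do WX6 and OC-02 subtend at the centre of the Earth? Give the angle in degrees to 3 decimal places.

0.561°

WX6: φ = -61.53639°, λ = +49.38778°
OC-02: φ = -61.24972°, λ = +48.38083°
Δφ = 0.2867°,  Δλ = -1.0069°
a = sin²(Δφ/2) + cos φ₁ cos φ₂ sin²(Δλ/2) = 0.000024
c = 2·arcsin(√a) = 0.009790 rad = 0.5609°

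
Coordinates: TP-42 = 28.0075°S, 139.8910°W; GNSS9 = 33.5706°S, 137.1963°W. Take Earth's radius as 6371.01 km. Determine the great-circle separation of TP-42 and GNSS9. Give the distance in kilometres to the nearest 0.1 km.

Δφ = -5.5631°,  Δλ = 2.6947°
a = sin²(Δφ/2) + cos φ₁ cos φ₂ sin²(Δλ/2) = 0.002762
c = 2·arcsin(√a) = 0.105152 rad = 6.0248°
d = R·c = 6371.01 × 0.105152 = 669.9 km

669.9 km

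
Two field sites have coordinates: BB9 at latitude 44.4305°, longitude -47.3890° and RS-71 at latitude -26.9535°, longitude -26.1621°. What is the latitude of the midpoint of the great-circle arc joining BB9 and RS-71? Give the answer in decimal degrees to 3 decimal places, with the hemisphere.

8.886°N

Bx = cos φ₂ cos Δλ = 0.830898,  By = cos φ₂ sin Δλ = 0.322733
φₘ = atan2(sin φ₁ + sin φ₂, √((cos φ₁ + Bx)² + By²)) = 8.88632°
λₘ = λ₁ + atan2(By, cos φ₁ + Bx) = -35.59020°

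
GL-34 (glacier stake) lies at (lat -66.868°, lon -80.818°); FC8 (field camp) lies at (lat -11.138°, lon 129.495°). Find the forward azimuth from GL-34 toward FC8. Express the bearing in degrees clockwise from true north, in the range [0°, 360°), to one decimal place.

Δλ = -149.6870°
y = sin Δλ · cos φ₂ = -0.495217
x = cos φ₁ sin φ₂ − sin φ₁ cos φ₂ cos Δλ = -0.854810
θ = atan2(y, x) = -149.9150° → 210.0850° (mod 360°)

210.1°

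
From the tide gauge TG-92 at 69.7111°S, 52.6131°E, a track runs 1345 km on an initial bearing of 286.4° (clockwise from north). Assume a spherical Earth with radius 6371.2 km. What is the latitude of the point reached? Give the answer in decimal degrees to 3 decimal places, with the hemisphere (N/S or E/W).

δ = d/R = 1345/6371.2 = 0.211106 rad
φ₂ = arcsin(sin φ₁ cos δ + cos φ₁ sin δ cos θ)
   = arcsin(-0.93796·0.97780 + 0.34675·0.20954·0.28234) = -63.71708°
λ₂ = λ₁ + atan2(sin θ sin δ cos φ₁, cos δ − sin φ₁ sin φ₂) = 25.61492°

63.717°S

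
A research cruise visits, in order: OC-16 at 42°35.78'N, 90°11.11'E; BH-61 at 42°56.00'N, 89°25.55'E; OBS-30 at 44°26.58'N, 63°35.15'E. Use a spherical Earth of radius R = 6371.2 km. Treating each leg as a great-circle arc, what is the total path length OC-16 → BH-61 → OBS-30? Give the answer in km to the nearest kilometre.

OC-16: φ = +42.59633°, λ = +90.18517°
BH-61: φ = +42.93333°, λ = +89.42583°
OBS-30: φ = +44.44300°, λ = +63.58583°
OC-16→BH-61: c = 0.011369 rad, d = 72.44 km
BH-61→OBS-30: c = 0.325818 rad, d = 2075.85 km
Total = 72.44 + 2075.85 = 2148.29 km

2148 km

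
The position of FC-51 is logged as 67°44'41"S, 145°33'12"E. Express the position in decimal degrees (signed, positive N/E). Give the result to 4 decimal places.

-67.7447°, +145.5533°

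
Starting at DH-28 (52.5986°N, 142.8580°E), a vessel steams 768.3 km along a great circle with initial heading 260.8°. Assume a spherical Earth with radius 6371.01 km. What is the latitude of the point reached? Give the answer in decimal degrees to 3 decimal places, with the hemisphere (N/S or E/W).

50.982°N

δ = d/R = 768.3/6371.01 = 0.120593 rad
φ₂ = arcsin(sin φ₁ cos δ + cos φ₁ sin δ cos θ)
   = arcsin(0.79440·0.99274 + 0.60740·0.12030·-0.15988) = 50.98197°
λ₂ = λ₁ + atan2(sin θ sin δ cos φ₁, cos δ − sin φ₁ sin φ₂) = 131.98528°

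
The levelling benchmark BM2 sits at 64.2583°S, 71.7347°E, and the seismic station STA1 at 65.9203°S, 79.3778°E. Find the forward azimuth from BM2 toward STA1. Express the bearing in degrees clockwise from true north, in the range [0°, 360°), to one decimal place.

Δλ = 7.6431°
y = sin Δλ · cos φ₂ = 0.054266
x = cos φ₁ sin φ₂ − sin φ₁ cos φ₂ cos Δλ = -0.032268
θ = atan2(y, x) = 120.7373° → 120.7373° (mod 360°)

120.7°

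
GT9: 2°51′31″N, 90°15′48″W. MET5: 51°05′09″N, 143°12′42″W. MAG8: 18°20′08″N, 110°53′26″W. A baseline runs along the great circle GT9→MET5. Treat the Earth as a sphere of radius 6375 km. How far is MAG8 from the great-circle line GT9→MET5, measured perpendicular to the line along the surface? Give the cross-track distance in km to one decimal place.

GT9: φ = +2.85861°, λ = -90.26333°
MET5: φ = +51.08583°, λ = -143.21167°
MAG8: φ = +18.33556°, λ = -110.89056°
δ₁₃ = central angle GT9→MAG8 = 0.444186 rad  (haversine)
θ₁₃ = bearing GT9→MAG8 = 308.906°,  θ₁₂ = bearing GT9→MET5 = 326.529°
dₓₜ = R·arcsin(sin δ₁₃ · sin(θ₁₃ − θ₁₂)) = 6375·arcsin(0.42972·sin(-17.623°)) = -831.726 km
|dₓₜ| = 831.726 km

831.7 km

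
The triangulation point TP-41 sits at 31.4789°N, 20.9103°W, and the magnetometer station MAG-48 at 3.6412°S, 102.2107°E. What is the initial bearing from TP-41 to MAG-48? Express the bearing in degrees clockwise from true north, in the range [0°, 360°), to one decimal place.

Δλ = 123.1210°
y = sin Δλ · cos φ₂ = 0.835828
x = cos φ₁ sin φ₂ − sin φ₁ cos φ₂ cos Δλ = 0.230589
θ = atan2(y, x) = 74.5769° → 74.5769° (mod 360°)

74.6°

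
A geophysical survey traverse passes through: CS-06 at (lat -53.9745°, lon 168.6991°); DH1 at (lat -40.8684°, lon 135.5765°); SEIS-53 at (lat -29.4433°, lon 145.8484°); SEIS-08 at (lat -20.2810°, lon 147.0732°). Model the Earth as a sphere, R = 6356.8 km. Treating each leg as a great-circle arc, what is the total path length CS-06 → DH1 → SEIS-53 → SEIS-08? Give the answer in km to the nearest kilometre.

5437 km

CS-06→DH1: c = 0.447159 rad, d = 2842.50 km
DH1→SEIS-53: c = 0.247084 rad, d = 1570.66 km
SEIS-53→SEIS-08: c = 0.161080 rad, d = 1023.95 km
Total = 2842.50 + 1570.66 + 1023.95 = 5437.12 km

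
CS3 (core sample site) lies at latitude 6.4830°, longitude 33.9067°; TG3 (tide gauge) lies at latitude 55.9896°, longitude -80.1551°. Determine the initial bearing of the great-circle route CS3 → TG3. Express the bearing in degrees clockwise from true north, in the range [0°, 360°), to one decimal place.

Δλ = -114.0618°
y = sin Δλ · cos φ₂ = -0.510740
x = cos φ₁ sin φ₂ − sin φ₁ cos φ₂ cos Δλ = 0.849385
θ = atan2(y, x) = -31.0187° → 328.9813° (mod 360°)

329.0°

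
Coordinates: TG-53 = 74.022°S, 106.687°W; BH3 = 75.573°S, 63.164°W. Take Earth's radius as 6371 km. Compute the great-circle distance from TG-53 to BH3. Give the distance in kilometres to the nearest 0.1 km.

1251.1 km

Δφ = -1.5510°,  Δλ = 43.5230°
a = sin²(Δφ/2) + cos φ₁ cos φ₂ sin²(Δλ/2) = 0.009610
c = 2·arcsin(√a) = 0.196375 rad = 11.2515°
d = R·c = 6371 × 0.196375 = 1251.1 km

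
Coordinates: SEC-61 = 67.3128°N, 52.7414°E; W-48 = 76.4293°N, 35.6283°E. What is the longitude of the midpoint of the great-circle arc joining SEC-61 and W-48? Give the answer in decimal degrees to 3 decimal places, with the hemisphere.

46.283°E

Bx = cos φ₂ cos Δλ = 0.224256,  By = cos φ₂ sin Δλ = -0.069046
φₘ = atan2(sin φ₁ + sin φ₂, √((cos φ₁ + Bx)² + By²)) = 72.04857°
λₘ = λ₁ + atan2(By, cos φ₁ + Bx) = 46.28307°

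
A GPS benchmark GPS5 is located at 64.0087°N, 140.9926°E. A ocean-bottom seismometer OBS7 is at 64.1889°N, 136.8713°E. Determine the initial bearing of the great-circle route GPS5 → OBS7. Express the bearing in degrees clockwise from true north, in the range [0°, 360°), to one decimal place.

Δλ = -4.1213°
y = sin Δλ · cos φ₂ = -0.031292
x = cos φ₁ sin φ₂ − sin φ₁ cos φ₂ cos Δλ = 0.004157
θ = atan2(y, x) = -82.4326° → 277.5674° (mod 360°)

277.6°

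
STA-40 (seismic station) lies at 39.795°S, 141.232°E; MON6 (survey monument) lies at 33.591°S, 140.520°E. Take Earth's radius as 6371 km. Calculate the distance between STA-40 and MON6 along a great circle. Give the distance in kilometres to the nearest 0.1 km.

Δφ = 6.2040°,  Δλ = -0.7120°
a = sin²(Δφ/2) + cos φ₁ cos φ₂ sin²(Δλ/2) = 0.002953
c = 2·arcsin(√a) = 0.108737 rad = 6.2301°
d = R·c = 6371 × 0.108737 = 692.8 km

692.8 km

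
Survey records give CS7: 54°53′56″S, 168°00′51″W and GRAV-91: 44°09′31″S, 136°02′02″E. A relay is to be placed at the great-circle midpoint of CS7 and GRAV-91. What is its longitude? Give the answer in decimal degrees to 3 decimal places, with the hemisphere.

160.661°E

CS7: φ = -54.89889°, λ = -168.01417°
GRAV-91: φ = -44.15861°, λ = +136.03389°
Bx = cos φ₂ cos Δλ = 0.401672,  By = cos φ₂ sin Δλ = -0.594427
φₘ = atan2(sin φ₁ + sin φ₂, √((cos φ₁ + Bx)² + By²)) = -52.95451°
λₘ = λ₁ + atan2(By, cos φ₁ + Bx) = 160.66065°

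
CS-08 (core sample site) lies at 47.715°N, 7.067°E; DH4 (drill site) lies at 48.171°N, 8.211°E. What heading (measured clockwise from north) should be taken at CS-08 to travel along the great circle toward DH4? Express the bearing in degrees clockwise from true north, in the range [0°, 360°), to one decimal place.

58.8°

Δλ = 1.1440°
y = sin Δλ · cos φ₂ = 0.013315
x = cos φ₁ sin φ₂ − sin φ₁ cos φ₂ cos Δλ = 0.008057
θ = atan2(y, x) = 58.8217° → 58.8217° (mod 360°)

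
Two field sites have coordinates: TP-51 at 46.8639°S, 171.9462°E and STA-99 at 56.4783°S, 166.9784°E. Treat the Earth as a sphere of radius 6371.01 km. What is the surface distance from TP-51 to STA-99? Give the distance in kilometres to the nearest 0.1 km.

Δφ = -9.6144°,  Δλ = -4.9678°
a = sin²(Δφ/2) + cos φ₁ cos φ₂ sin²(Δλ/2) = 0.007732
c = 2·arcsin(√a) = 0.176093 rad = 10.0894°
d = R·c = 6371.01 × 0.176093 = 1121.9 km

1121.9 km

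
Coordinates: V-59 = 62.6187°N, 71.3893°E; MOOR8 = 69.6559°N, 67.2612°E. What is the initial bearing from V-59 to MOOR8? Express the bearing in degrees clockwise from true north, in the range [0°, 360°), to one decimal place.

Δλ = -4.1281°
y = sin Δλ · cos φ₂ = -0.025027
x = cos φ₁ sin φ₂ − sin φ₁ cos φ₂ cos Δλ = 0.123315
θ = atan2(y, x) = -11.4723° → 348.5277° (mod 360°)

348.5°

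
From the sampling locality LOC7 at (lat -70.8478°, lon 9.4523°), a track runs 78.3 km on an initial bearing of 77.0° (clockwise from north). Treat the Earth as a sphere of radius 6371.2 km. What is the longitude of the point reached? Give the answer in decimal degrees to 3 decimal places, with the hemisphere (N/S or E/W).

δ = d/R = 78.3/6371.2 = 0.012290 rad
φ₂ = arcsin(sin φ₁ cos δ + cos φ₁ sin δ cos θ)
   = arcsin(-0.94465·0.99992 + 0.32808·0.01229·0.22495) = -70.67767°
λ₂ = λ₁ + atan2(sin θ sin δ cos φ₁, cos δ − sin φ₁ sin φ₂) = 11.52625°

11.526°E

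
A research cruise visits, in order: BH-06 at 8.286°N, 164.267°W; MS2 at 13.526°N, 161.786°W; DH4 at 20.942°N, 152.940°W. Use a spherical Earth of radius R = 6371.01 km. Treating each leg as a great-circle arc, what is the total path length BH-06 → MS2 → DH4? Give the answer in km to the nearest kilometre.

1892 km

BH-06→MS2: c = 0.100849 rad, d = 642.51 km
MS2→DH4: c = 0.196098 rad, d = 1249.34 km
Total = 642.51 + 1249.34 = 1891.86 km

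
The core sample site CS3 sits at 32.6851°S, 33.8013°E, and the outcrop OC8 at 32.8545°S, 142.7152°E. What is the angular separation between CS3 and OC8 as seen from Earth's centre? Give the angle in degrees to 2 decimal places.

86.34°

Δφ = -0.1694°,  Δλ = 108.9139°
a = sin²(Δφ/2) + cos φ₁ cos φ₂ sin²(Δλ/2) = 0.468108
c = 2·arcsin(√a) = 1.506969 rad = 86.3430°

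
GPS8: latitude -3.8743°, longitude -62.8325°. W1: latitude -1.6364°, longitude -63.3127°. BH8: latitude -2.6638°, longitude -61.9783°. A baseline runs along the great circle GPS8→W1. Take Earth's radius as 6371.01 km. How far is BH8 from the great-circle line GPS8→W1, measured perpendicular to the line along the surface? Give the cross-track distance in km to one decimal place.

δ₁₃ = central angle GPS8→BH8 = 0.025844 rad  (haversine)
θ₁₃ = bearing GPS8→BH8 = 35.190°,  θ₁₂ = bearing GPS8→W1 = 347.891°
dₓₜ = R·arcsin(sin δ₁₃ · sin(θ₁₃ − θ₁₂)) = 6371.01·arcsin(0.02584·sin(-312.700°)) = 120.997 km
|dₓₜ| = 120.997 km

121.0 km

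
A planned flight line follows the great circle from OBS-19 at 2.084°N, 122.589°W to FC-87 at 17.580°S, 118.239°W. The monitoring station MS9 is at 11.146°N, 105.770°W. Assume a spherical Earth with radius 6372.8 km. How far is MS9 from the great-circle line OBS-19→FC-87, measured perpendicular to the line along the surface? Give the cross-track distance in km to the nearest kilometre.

δ₁₃ = central angle OBS-19→MS9 = 0.331434 rad  (haversine)
θ₁₃ = bearing OBS-19→MS9 = 60.743°,  θ₁₂ = bearing OBS-19→FC-87 = 167.869°
dₓₜ = R·arcsin(sin δ₁₃ · sin(θ₁₃ − θ₁₂)) = 6372.8·arcsin(0.32540·sin(-107.126°)) = -2015.172 km
|dₓₜ| = 2015.172 km

2015 km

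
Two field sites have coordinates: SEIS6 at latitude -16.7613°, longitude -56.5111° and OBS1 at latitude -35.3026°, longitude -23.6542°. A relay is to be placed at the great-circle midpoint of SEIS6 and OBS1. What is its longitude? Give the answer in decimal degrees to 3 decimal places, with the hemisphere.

Bx = cos φ₂ cos Δλ = 0.685557,  By = cos φ₂ sin Δλ = 0.442775
φₘ = atan2(sin φ₁ + sin φ₂, √((cos φ₁ + Bx)² + By²)) = -26.97936°
λₘ = λ₁ + atan2(By, cos φ₁ + Bx) = -41.42928°

41.429°W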